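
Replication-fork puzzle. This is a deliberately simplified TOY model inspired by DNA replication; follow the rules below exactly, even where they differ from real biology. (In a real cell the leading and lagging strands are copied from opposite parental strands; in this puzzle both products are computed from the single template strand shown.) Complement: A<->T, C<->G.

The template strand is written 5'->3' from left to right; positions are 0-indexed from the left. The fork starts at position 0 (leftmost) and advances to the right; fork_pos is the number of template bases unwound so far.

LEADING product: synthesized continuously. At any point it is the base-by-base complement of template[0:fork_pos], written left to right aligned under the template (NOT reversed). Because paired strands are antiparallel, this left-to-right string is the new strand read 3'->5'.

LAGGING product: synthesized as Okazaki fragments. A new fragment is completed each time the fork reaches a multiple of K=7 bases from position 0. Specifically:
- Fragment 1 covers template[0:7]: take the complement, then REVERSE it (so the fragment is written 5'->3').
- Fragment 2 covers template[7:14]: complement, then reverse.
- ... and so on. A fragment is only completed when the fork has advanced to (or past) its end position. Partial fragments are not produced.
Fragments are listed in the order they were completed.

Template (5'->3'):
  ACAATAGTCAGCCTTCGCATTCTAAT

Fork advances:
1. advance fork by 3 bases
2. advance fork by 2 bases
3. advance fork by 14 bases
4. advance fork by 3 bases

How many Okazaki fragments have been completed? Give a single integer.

Step 1: advance 3 -> fork_pos = 0 + 3 = 3. Next multiple of 7 is 7 (not reached); still 0 fragment(s).
Step 2: advance 2 -> fork_pos = 3 + 2 = 5. Next multiple of 7 is 7 (not reached); still 0 fragment(s).
Step 3: advance 14 -> fork_pos = 5 + 14 = 19. Reached multiple(s) of 7: 7, 14 -> fragments 1-2 completed (2 total).
Step 4: advance 3 -> fork_pos = 19 + 3 = 22. Reached multiple(s) of 7: 21 -> fragment 3 completed (3 total).
Check: final fork_pos = 22; the multiples of 7 that are <= 22 are 7..21 -> 22 // 7 = 3 completed fragment(s).

Answer: 3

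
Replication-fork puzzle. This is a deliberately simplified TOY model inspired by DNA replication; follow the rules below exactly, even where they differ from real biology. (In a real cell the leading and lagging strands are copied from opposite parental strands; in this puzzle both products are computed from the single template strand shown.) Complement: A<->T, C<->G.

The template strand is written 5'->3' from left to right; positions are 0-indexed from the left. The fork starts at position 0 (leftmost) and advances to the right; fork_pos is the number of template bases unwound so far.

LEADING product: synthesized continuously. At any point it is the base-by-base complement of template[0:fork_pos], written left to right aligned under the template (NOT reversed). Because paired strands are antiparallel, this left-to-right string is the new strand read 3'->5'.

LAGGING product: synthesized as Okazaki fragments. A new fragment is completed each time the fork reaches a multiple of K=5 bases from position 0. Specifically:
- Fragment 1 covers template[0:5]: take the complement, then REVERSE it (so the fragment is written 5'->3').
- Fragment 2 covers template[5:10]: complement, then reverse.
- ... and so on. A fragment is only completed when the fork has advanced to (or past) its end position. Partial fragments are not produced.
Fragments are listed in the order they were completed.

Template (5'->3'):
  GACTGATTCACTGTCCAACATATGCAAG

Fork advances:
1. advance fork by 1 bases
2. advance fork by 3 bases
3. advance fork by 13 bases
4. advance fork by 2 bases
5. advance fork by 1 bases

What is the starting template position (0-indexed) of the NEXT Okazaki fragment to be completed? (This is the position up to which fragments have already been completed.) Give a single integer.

Answer: 20

Derivation:
Step 1: advance 1 -> fork_pos = 0 + 1 = 1. Next multiple of 5 is 5 (not reached); still 0 fragment(s).
Step 2: advance 3 -> fork_pos = 1 + 3 = 4. Next multiple of 5 is 5 (not reached); still 0 fragment(s).
Step 3: advance 13 -> fork_pos = 4 + 13 = 17. Reached multiple(s) of 5: 5, 10, 15 -> fragments 1-3 completed (3 total).
Step 4: advance 2 -> fork_pos = 17 + 2 = 19. Next multiple of 5 is 20 (not reached); still 3 fragment(s).
Step 5: advance 1 -> fork_pos = 19 + 1 = 20. Reached multiple(s) of 5: 20 -> fragment 4 completed (4 total).
4 fragment(s) completed, covering template[0:20] (4 x 5 = 20). The next fragment, fragment 5, covers template[20:25], so it starts at position 20.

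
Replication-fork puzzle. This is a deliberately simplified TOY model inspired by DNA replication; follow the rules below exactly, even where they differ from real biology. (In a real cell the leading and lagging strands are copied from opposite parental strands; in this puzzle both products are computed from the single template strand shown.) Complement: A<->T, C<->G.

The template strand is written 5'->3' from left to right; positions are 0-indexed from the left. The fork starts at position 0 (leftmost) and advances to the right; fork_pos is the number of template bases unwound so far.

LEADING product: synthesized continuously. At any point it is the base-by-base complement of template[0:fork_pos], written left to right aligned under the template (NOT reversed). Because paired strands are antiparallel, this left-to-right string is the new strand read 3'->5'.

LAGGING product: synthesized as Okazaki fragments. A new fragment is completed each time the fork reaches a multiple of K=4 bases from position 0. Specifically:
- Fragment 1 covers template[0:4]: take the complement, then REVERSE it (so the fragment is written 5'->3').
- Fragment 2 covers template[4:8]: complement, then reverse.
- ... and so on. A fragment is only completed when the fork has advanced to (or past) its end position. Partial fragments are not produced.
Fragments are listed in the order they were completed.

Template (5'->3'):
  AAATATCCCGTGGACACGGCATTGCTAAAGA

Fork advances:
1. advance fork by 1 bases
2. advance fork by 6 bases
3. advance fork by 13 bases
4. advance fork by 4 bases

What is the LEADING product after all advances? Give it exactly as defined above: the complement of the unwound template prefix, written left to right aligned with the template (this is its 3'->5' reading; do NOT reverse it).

Answer: TTTATAGGGCACCTGTGCCGTAAC

Derivation:
Step 1: advance 1 -> fork_pos = 0 + 1 = 1.
Step 2: advance 6 -> fork_pos = 1 + 6 = 7.
Step 3: advance 13 -> fork_pos = 7 + 13 = 20.
Step 4: advance 4 -> fork_pos = 20 + 4 = 24.
Unwound prefix: template[0:24] = AAATATCCCGTGGACACGGCATTG
Complement it base by base (A<->T, C<->G), keeping left-to-right order:
  [0:5] AAATA -> TTTAT
  [5:10] TCCCG -> AGGGC
  [10:15] TGGAC -> ACCTG
  [15:20] ACGGC -> TGCCG
  [20:24] ATTG -> TAAC
Concatenate: TTTATAGGGCACCTGTGCCGTAAC (length 24; written aligned with the template, i.e. 3'->5').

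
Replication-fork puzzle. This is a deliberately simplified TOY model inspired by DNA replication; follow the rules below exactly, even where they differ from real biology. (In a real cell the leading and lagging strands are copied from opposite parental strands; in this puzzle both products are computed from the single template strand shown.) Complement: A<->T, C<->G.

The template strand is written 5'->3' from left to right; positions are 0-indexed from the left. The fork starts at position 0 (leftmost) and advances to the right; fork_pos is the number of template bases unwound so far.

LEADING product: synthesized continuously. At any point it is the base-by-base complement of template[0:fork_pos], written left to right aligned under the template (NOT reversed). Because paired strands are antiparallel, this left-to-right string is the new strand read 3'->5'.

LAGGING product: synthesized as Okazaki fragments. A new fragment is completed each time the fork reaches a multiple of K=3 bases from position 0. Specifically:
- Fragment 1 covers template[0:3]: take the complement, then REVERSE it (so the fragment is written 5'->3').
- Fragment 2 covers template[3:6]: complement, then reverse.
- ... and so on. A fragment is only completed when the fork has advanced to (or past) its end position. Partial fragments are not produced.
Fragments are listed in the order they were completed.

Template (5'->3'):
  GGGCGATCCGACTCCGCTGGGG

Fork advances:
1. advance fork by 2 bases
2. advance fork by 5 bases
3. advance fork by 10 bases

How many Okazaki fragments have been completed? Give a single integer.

Step 1: advance 2 -> fork_pos = 0 + 2 = 2. Next multiple of 3 is 3 (not reached); still 0 fragment(s).
Step 2: advance 5 -> fork_pos = 2 + 5 = 7. Reached multiple(s) of 3: 3, 6 -> fragments 1-2 completed (2 total).
Step 3: advance 10 -> fork_pos = 7 + 10 = 17. Reached multiple(s) of 3: 9, 12, 15 -> fragments 3-5 completed (5 total).
Check: final fork_pos = 17; the multiples of 3 that are <= 17 are 3..15 -> 17 // 3 = 5 completed fragment(s).

Answer: 5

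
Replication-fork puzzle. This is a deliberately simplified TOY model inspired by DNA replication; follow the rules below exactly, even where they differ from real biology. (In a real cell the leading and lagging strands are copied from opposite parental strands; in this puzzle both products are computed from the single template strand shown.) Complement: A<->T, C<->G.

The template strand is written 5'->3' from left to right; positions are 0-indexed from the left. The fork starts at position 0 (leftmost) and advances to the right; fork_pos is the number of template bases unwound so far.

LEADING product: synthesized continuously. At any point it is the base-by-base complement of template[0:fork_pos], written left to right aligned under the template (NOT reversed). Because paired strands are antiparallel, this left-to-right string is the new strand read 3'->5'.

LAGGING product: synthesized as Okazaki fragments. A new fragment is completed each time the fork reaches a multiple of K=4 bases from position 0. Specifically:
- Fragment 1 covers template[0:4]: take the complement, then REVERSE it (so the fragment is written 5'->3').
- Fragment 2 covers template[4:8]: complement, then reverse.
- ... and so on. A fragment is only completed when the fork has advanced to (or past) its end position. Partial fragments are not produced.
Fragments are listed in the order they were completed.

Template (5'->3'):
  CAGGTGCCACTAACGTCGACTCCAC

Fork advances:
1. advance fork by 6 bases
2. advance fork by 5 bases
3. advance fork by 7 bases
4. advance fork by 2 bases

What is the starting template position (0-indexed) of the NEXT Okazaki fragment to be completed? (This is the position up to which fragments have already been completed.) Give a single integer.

Answer: 20

Derivation:
Step 1: advance 6 -> fork_pos = 0 + 6 = 6. Reached multiple(s) of 4: 4 -> fragment 1 completed (1 total).
Step 2: advance 5 -> fork_pos = 6 + 5 = 11. Reached multiple(s) of 4: 8 -> fragment 2 completed (2 total).
Step 3: advance 7 -> fork_pos = 11 + 7 = 18. Reached multiple(s) of 4: 12, 16 -> fragments 3-4 completed (4 total).
Step 4: advance 2 -> fork_pos = 18 + 2 = 20. Reached multiple(s) of 4: 20 -> fragment 5 completed (5 total).
5 fragment(s) completed, covering template[0:20] (5 x 4 = 20). The next fragment, fragment 6, covers template[20:24], so it starts at position 20.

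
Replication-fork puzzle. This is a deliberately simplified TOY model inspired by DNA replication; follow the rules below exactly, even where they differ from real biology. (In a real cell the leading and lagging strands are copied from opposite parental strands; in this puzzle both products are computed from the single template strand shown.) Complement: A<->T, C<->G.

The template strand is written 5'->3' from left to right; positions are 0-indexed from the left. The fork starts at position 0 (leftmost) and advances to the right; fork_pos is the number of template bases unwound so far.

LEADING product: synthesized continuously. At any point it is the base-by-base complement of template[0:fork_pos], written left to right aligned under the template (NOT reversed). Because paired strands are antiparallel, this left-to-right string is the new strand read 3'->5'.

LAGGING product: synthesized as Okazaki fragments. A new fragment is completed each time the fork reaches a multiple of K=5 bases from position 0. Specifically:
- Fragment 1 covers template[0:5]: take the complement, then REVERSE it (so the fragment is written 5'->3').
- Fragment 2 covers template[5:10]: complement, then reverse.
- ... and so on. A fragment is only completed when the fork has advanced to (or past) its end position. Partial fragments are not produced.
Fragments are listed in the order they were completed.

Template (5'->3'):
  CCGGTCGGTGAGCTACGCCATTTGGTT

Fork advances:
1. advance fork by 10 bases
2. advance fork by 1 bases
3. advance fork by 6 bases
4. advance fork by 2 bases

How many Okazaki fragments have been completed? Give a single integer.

Step 1: advance 10 -> fork_pos = 0 + 10 = 10. Reached multiple(s) of 5: 5, 10 -> fragments 1-2 completed (2 total).
Step 2: advance 1 -> fork_pos = 10 + 1 = 11. Next multiple of 5 is 15 (not reached); still 2 fragment(s).
Step 3: advance 6 -> fork_pos = 11 + 6 = 17. Reached multiple(s) of 5: 15 -> fragment 3 completed (3 total).
Step 4: advance 2 -> fork_pos = 17 + 2 = 19. Next multiple of 5 is 20 (not reached); still 3 fragment(s).
Check: final fork_pos = 19; the multiples of 5 that are <= 19 are 5..15 -> 19 // 5 = 3 completed fragment(s).

Answer: 3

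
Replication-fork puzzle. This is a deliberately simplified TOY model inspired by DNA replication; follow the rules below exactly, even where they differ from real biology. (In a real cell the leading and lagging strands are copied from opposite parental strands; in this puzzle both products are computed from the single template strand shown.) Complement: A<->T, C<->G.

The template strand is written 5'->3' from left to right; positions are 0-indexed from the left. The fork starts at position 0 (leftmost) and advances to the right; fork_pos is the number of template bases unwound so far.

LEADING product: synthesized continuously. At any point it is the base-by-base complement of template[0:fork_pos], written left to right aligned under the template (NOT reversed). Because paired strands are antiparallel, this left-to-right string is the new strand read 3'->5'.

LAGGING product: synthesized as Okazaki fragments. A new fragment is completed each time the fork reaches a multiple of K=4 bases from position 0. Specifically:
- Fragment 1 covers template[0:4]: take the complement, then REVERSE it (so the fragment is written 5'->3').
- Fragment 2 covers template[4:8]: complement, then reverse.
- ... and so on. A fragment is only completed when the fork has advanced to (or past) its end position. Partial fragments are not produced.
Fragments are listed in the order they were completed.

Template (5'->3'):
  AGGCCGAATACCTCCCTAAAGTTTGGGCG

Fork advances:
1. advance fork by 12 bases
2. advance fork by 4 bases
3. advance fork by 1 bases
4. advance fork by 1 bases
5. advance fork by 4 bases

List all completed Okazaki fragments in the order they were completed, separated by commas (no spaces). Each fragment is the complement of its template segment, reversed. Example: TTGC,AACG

Step 1: advance 12 -> fork_pos = 0 + 12 = 12. Reached multiple(s) of 4: 4, 8, 12 -> fragments 1-3 completed (3 total).
Step 2: advance 4 -> fork_pos = 12 + 4 = 16. Reached multiple(s) of 4: 16 -> fragment 4 completed (4 total).
Step 3: advance 1 -> fork_pos = 16 + 1 = 17. Next multiple of 4 is 20 (not reached); still 4 fragment(s).
Step 4: advance 1 -> fork_pos = 17 + 1 = 18. Next multiple of 4 is 20 (not reached); still 4 fragment(s).
Step 5: advance 4 -> fork_pos = 18 + 4 = 22. Reached multiple(s) of 4: 20 -> fragment 5 completed (5 total).
Final fork_pos = 22, so 5 fragment(s) are complete. Build each: template segment -> complement -> reverse.
Fragment 1: template[0:4] = AGGC -> complement TCCG -> reversed GCCT
Fragment 2: template[4:8] = CGAA -> complement GCTT -> reversed TTCG
Fragment 3: template[8:12] = TACC -> complement ATGG -> reversed GGTA
Fragment 4: template[12:16] = TCCC -> complement AGGG -> reversed GGGA
Fragment 5: template[16:20] = TAAA -> complement ATTT -> reversed TTTA

Answer: GCCT,TTCG,GGTA,GGGA,TTTA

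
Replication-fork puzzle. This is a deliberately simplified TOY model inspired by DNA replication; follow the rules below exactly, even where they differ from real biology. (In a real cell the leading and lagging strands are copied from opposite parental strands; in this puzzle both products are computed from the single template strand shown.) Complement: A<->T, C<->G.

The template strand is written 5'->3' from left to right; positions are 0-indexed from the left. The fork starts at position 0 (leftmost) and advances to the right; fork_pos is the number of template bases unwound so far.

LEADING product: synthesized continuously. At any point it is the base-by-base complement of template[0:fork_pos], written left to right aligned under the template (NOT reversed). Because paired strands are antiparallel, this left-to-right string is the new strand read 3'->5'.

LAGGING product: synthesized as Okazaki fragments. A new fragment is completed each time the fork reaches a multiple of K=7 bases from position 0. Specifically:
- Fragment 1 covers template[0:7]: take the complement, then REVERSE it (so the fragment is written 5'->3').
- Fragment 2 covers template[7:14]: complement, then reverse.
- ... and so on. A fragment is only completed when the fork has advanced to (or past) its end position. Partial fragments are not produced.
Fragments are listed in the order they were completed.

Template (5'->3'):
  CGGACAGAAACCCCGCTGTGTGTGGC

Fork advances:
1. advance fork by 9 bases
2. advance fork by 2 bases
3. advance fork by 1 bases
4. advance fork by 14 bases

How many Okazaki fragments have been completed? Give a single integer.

Step 1: advance 9 -> fork_pos = 0 + 9 = 9. Reached multiple(s) of 7: 7 -> fragment 1 completed (1 total).
Step 2: advance 2 -> fork_pos = 9 + 2 = 11. Next multiple of 7 is 14 (not reached); still 1 fragment(s).
Step 3: advance 1 -> fork_pos = 11 + 1 = 12. Next multiple of 7 is 14 (not reached); still 1 fragment(s).
Step 4: advance 14 -> fork_pos = 12 + 14 = 26. Reached multiple(s) of 7: 14, 21 -> fragments 2-3 completed (3 total).
Check: final fork_pos = 26; the multiples of 7 that are <= 26 are 7..21 -> 26 // 7 = 3 completed fragment(s).

Answer: 3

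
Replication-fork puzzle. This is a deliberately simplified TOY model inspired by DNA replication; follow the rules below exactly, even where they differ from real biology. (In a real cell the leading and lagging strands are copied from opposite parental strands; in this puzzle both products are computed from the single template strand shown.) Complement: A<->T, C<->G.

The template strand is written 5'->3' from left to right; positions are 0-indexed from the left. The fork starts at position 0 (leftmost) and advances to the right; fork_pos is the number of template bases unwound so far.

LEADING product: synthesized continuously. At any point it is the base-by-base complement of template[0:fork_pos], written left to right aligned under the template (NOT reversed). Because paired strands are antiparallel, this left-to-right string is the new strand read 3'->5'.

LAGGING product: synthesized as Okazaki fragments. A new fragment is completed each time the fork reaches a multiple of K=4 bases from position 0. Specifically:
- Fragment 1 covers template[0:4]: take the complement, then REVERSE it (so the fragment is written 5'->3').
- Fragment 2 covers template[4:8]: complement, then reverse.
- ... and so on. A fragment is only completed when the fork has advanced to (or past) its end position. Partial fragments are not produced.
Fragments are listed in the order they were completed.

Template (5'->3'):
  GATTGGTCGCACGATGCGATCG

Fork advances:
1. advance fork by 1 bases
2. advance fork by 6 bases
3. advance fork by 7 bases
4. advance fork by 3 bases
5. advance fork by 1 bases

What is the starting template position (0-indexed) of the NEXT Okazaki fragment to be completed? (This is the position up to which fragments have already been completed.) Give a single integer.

Step 1: advance 1 -> fork_pos = 0 + 1 = 1. Next multiple of 4 is 4 (not reached); still 0 fragment(s).
Step 2: advance 6 -> fork_pos = 1 + 6 = 7. Reached multiple(s) of 4: 4 -> fragment 1 completed (1 total).
Step 3: advance 7 -> fork_pos = 7 + 7 = 14. Reached multiple(s) of 4: 8, 12 -> fragments 2-3 completed (3 total).
Step 4: advance 3 -> fork_pos = 14 + 3 = 17. Reached multiple(s) of 4: 16 -> fragment 4 completed (4 total).
Step 5: advance 1 -> fork_pos = 17 + 1 = 18. Next multiple of 4 is 20 (not reached); still 4 fragment(s).
4 fragment(s) completed, covering template[0:16] (4 x 4 = 16). The next fragment, fragment 5, covers template[16:20], so it starts at position 16.

Answer: 16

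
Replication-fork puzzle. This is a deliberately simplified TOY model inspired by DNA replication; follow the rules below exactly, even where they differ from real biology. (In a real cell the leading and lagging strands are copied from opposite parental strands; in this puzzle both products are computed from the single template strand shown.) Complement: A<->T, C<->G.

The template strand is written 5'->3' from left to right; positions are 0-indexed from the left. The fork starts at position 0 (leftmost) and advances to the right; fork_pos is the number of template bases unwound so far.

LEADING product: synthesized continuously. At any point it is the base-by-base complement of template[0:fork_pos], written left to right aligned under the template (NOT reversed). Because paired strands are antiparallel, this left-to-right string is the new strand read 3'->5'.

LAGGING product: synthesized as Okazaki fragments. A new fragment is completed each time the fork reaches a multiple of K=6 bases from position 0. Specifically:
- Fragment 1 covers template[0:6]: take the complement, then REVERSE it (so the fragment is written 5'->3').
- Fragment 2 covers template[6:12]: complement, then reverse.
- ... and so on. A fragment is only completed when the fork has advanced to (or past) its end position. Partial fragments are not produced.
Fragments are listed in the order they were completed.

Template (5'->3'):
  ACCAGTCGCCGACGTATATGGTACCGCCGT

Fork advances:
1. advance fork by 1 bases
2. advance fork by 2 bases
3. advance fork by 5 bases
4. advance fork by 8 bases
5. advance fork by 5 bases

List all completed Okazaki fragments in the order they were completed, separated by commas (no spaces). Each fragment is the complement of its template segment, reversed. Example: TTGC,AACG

Answer: ACTGGT,TCGGCG,TATACG

Derivation:
Step 1: advance 1 -> fork_pos = 0 + 1 = 1. Next multiple of 6 is 6 (not reached); still 0 fragment(s).
Step 2: advance 2 -> fork_pos = 1 + 2 = 3. Next multiple of 6 is 6 (not reached); still 0 fragment(s).
Step 3: advance 5 -> fork_pos = 3 + 5 = 8. Reached multiple(s) of 6: 6 -> fragment 1 completed (1 total).
Step 4: advance 8 -> fork_pos = 8 + 8 = 16. Reached multiple(s) of 6: 12 -> fragment 2 completed (2 total).
Step 5: advance 5 -> fork_pos = 16 + 5 = 21. Reached multiple(s) of 6: 18 -> fragment 3 completed (3 total).
Final fork_pos = 21, so 3 fragment(s) are complete. Build each: template segment -> complement -> reverse.
Fragment 1: template[0:6] = ACCAGT -> complement TGGTCA -> reversed ACTGGT
Fragment 2: template[6:12] = CGCCGA -> complement GCGGCT -> reversed TCGGCG
Fragment 3: template[12:18] = CGTATA -> complement GCATAT -> reversed TATACG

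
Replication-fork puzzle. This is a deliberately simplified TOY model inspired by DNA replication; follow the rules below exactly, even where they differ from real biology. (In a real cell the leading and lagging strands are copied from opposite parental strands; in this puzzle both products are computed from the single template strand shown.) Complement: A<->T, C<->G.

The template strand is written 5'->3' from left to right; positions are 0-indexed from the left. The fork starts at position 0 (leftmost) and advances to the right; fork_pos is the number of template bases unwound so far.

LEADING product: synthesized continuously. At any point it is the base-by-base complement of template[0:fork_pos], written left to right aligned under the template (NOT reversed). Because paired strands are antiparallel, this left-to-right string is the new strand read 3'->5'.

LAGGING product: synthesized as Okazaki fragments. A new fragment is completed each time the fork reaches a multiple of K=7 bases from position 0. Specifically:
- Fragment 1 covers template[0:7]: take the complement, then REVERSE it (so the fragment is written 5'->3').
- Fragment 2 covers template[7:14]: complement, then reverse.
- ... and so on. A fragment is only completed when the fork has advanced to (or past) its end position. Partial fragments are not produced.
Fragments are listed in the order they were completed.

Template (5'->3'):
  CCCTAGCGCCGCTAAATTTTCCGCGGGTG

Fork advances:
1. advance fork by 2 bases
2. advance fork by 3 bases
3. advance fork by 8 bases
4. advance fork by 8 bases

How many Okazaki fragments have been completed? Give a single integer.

Answer: 3

Derivation:
Step 1: advance 2 -> fork_pos = 0 + 2 = 2. Next multiple of 7 is 7 (not reached); still 0 fragment(s).
Step 2: advance 3 -> fork_pos = 2 + 3 = 5. Next multiple of 7 is 7 (not reached); still 0 fragment(s).
Step 3: advance 8 -> fork_pos = 5 + 8 = 13. Reached multiple(s) of 7: 7 -> fragment 1 completed (1 total).
Step 4: advance 8 -> fork_pos = 13 + 8 = 21. Reached multiple(s) of 7: 14, 21 -> fragments 2-3 completed (3 total).
Check: final fork_pos = 21; the multiples of 7 that are <= 21 are 7..21 -> 21 // 7 = 3 completed fragment(s).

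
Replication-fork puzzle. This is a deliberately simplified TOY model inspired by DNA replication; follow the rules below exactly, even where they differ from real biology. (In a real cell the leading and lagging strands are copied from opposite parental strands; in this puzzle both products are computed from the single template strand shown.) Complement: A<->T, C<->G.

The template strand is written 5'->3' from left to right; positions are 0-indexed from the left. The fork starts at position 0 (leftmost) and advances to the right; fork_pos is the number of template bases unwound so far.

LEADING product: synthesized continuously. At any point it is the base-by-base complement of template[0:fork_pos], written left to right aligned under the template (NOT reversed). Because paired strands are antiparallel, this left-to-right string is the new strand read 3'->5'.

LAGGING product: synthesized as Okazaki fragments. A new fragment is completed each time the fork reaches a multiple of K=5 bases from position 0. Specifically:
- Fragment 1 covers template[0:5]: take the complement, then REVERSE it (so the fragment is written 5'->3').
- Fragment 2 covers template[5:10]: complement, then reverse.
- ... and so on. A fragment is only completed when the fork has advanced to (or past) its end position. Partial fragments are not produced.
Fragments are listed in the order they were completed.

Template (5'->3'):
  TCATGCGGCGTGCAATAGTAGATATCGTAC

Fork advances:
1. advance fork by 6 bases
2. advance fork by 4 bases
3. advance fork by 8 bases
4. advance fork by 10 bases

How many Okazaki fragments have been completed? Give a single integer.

Step 1: advance 6 -> fork_pos = 0 + 6 = 6. Reached multiple(s) of 5: 5 -> fragment 1 completed (1 total).
Step 2: advance 4 -> fork_pos = 6 + 4 = 10. Reached multiple(s) of 5: 10 -> fragment 2 completed (2 total).
Step 3: advance 8 -> fork_pos = 10 + 8 = 18. Reached multiple(s) of 5: 15 -> fragment 3 completed (3 total).
Step 4: advance 10 -> fork_pos = 18 + 10 = 28. Reached multiple(s) of 5: 20, 25 -> fragments 4-5 completed (5 total).
Check: final fork_pos = 28; the multiples of 5 that are <= 28 are 5..25 -> 28 // 5 = 5 completed fragment(s).

Answer: 5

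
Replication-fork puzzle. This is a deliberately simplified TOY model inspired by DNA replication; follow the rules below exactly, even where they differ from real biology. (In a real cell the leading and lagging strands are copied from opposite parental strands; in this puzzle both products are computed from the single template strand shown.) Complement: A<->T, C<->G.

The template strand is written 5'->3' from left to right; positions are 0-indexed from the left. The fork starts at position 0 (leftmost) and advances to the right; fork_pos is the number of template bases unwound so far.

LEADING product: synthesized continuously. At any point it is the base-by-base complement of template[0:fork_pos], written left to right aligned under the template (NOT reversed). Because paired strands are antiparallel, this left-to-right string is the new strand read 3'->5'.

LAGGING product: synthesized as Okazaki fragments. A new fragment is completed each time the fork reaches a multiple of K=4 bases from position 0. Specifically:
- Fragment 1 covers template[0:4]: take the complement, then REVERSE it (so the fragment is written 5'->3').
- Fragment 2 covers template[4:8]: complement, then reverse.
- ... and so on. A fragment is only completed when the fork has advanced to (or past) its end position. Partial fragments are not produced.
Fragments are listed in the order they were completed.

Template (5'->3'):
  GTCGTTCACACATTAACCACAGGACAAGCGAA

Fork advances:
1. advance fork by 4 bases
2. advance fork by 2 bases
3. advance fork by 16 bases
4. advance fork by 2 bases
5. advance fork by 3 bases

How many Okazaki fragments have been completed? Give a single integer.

Step 1: advance 4 -> fork_pos = 0 + 4 = 4. Reached multiple(s) of 4: 4 -> fragment 1 completed (1 total).
Step 2: advance 2 -> fork_pos = 4 + 2 = 6. Next multiple of 4 is 8 (not reached); still 1 fragment(s).
Step 3: advance 16 -> fork_pos = 6 + 16 = 22. Reached multiple(s) of 4: 8, 12, 16, 20 -> fragments 2-5 completed (5 total).
Step 4: advance 2 -> fork_pos = 22 + 2 = 24. Reached multiple(s) of 4: 24 -> fragment 6 completed (6 total).
Step 5: advance 3 -> fork_pos = 24 + 3 = 27. Next multiple of 4 is 28 (not reached); still 6 fragment(s).
Check: final fork_pos = 27; the multiples of 4 that are <= 27 are 4..24 -> 27 // 4 = 6 completed fragment(s).

Answer: 6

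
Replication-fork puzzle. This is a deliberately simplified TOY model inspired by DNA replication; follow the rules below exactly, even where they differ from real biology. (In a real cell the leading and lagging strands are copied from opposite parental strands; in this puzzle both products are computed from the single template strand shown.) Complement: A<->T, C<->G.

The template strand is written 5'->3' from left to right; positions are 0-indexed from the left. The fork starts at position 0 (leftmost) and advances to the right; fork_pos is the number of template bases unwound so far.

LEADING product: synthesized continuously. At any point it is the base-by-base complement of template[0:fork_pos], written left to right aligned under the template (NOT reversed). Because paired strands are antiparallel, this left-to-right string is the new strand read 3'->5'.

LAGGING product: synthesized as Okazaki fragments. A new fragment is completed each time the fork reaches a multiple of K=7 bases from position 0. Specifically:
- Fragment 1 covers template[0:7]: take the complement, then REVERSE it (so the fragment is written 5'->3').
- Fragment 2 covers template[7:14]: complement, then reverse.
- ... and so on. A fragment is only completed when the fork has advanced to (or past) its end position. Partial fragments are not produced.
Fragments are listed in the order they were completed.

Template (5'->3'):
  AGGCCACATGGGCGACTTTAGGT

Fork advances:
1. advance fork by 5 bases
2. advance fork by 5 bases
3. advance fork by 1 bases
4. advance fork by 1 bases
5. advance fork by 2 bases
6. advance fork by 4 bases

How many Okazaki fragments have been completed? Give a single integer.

Step 1: advance 5 -> fork_pos = 0 + 5 = 5. Next multiple of 7 is 7 (not reached); still 0 fragment(s).
Step 2: advance 5 -> fork_pos = 5 + 5 = 10. Reached multiple(s) of 7: 7 -> fragment 1 completed (1 total).
Step 3: advance 1 -> fork_pos = 10 + 1 = 11. Next multiple of 7 is 14 (not reached); still 1 fragment(s).
Step 4: advance 1 -> fork_pos = 11 + 1 = 12. Next multiple of 7 is 14 (not reached); still 1 fragment(s).
Step 5: advance 2 -> fork_pos = 12 + 2 = 14. Reached multiple(s) of 7: 14 -> fragment 2 completed (2 total).
Step 6: advance 4 -> fork_pos = 14 + 4 = 18. Next multiple of 7 is 21 (not reached); still 2 fragment(s).
Check: final fork_pos = 18; the multiples of 7 that are <= 18 are 7..14 -> 18 // 7 = 2 completed fragment(s).

Answer: 2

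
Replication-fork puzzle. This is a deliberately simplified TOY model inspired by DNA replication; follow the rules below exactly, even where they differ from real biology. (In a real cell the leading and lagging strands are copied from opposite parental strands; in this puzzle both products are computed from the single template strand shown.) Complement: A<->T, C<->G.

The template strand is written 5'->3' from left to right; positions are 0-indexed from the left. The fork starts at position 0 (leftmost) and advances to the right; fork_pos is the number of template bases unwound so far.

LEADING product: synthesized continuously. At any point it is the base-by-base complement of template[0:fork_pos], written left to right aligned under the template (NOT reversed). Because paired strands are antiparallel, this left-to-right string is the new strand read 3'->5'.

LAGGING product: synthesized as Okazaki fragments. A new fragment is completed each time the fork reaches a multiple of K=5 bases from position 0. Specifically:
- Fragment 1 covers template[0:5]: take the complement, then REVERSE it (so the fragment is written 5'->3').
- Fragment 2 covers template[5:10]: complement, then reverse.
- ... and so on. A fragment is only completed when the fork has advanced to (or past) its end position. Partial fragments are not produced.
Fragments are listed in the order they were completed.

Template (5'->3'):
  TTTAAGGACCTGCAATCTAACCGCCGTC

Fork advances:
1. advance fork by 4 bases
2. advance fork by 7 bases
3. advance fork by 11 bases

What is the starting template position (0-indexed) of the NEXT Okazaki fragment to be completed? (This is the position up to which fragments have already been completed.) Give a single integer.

Answer: 20

Derivation:
Step 1: advance 4 -> fork_pos = 0 + 4 = 4. Next multiple of 5 is 5 (not reached); still 0 fragment(s).
Step 2: advance 7 -> fork_pos = 4 + 7 = 11. Reached multiple(s) of 5: 5, 10 -> fragments 1-2 completed (2 total).
Step 3: advance 11 -> fork_pos = 11 + 11 = 22. Reached multiple(s) of 5: 15, 20 -> fragments 3-4 completed (4 total).
4 fragment(s) completed, covering template[0:20] (4 x 5 = 20). The next fragment, fragment 5, covers template[20:25], so it starts at position 20.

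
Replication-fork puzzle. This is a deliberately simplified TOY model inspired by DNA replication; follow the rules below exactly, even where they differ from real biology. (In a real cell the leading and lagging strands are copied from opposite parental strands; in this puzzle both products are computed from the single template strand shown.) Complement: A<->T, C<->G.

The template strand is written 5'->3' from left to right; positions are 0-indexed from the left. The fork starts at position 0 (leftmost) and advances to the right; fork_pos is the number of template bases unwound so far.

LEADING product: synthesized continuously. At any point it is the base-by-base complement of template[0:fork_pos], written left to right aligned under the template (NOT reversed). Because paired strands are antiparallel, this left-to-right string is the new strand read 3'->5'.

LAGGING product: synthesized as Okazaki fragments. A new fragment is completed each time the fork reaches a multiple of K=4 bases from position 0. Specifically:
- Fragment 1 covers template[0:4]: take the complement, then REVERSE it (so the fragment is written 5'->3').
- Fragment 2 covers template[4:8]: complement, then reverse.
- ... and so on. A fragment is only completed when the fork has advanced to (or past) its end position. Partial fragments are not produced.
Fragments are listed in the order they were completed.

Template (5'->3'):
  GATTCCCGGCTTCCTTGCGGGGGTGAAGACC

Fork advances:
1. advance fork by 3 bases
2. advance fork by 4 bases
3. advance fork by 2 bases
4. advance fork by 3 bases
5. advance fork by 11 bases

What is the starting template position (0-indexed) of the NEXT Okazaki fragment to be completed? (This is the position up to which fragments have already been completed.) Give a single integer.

Answer: 20

Derivation:
Step 1: advance 3 -> fork_pos = 0 + 3 = 3. Next multiple of 4 is 4 (not reached); still 0 fragment(s).
Step 2: advance 4 -> fork_pos = 3 + 4 = 7. Reached multiple(s) of 4: 4 -> fragment 1 completed (1 total).
Step 3: advance 2 -> fork_pos = 7 + 2 = 9. Reached multiple(s) of 4: 8 -> fragment 2 completed (2 total).
Step 4: advance 3 -> fork_pos = 9 + 3 = 12. Reached multiple(s) of 4: 12 -> fragment 3 completed (3 total).
Step 5: advance 11 -> fork_pos = 12 + 11 = 23. Reached multiple(s) of 4: 16, 20 -> fragments 4-5 completed (5 total).
5 fragment(s) completed, covering template[0:20] (5 x 4 = 20). The next fragment, fragment 6, covers template[20:24], so it starts at position 20.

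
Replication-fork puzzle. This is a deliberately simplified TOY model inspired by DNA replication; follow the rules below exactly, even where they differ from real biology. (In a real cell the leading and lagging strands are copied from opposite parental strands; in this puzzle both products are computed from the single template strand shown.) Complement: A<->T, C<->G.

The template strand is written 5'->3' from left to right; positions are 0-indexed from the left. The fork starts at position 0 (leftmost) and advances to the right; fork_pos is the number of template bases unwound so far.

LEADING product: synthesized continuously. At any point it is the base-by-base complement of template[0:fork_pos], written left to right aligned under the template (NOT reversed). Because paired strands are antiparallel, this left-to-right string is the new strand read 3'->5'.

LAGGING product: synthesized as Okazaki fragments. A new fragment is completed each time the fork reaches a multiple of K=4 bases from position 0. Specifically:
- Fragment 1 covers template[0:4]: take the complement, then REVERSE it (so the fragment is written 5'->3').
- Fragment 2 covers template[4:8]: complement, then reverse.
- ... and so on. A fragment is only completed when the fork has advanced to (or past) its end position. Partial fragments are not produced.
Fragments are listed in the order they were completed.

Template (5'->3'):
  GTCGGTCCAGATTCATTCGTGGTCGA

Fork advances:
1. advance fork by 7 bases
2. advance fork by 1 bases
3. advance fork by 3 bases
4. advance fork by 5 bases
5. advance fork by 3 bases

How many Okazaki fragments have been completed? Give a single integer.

Answer: 4

Derivation:
Step 1: advance 7 -> fork_pos = 0 + 7 = 7. Reached multiple(s) of 4: 4 -> fragment 1 completed (1 total).
Step 2: advance 1 -> fork_pos = 7 + 1 = 8. Reached multiple(s) of 4: 8 -> fragment 2 completed (2 total).
Step 3: advance 3 -> fork_pos = 8 + 3 = 11. Next multiple of 4 is 12 (not reached); still 2 fragment(s).
Step 4: advance 5 -> fork_pos = 11 + 5 = 16. Reached multiple(s) of 4: 12, 16 -> fragments 3-4 completed (4 total).
Step 5: advance 3 -> fork_pos = 16 + 3 = 19. Next multiple of 4 is 20 (not reached); still 4 fragment(s).
Check: final fork_pos = 19; the multiples of 4 that are <= 19 are 4..16 -> 19 // 4 = 4 completed fragment(s).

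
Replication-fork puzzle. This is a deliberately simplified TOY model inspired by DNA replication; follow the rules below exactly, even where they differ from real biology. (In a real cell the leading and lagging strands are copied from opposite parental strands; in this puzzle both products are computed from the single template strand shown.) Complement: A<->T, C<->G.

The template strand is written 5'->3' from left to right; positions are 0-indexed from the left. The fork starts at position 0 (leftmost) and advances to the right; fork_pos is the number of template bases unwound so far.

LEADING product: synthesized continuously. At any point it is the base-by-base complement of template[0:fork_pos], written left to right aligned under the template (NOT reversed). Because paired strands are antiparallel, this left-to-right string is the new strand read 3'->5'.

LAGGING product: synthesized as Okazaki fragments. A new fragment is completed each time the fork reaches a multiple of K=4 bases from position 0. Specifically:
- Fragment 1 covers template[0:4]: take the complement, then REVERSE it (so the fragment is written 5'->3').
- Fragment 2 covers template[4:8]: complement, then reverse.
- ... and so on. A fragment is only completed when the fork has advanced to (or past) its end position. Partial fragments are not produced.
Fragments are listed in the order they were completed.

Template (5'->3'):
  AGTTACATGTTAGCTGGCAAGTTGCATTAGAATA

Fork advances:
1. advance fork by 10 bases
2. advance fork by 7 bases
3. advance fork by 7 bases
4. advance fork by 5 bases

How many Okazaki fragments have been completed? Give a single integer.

Step 1: advance 10 -> fork_pos = 0 + 10 = 10. Reached multiple(s) of 4: 4, 8 -> fragments 1-2 completed (2 total).
Step 2: advance 7 -> fork_pos = 10 + 7 = 17. Reached multiple(s) of 4: 12, 16 -> fragments 3-4 completed (4 total).
Step 3: advance 7 -> fork_pos = 17 + 7 = 24. Reached multiple(s) of 4: 20, 24 -> fragments 5-6 completed (6 total).
Step 4: advance 5 -> fork_pos = 24 + 5 = 29. Reached multiple(s) of 4: 28 -> fragment 7 completed (7 total).
Check: final fork_pos = 29; the multiples of 4 that are <= 29 are 4..28 -> 29 // 4 = 7 completed fragment(s).

Answer: 7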